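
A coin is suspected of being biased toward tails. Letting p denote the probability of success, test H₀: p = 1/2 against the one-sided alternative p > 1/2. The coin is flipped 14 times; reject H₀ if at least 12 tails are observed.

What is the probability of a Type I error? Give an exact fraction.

α = P(reject H₀ | H₀ true) = P(X ≥ 12 | p = 1/2), with X ~ Binomial(14, 1/2).
P(X ≥ 12) = [C(14,12) + C(14,13) + C(14,14)] / 2^14 = (91 + 14 + 1) / 16384 = 106/16384 = 53/8192.

53/8192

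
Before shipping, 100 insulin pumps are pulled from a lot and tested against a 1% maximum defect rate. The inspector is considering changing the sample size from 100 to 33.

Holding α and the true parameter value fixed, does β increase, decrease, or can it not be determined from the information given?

It increases.

With less data the test statistic is noisier; under Ha, more outcomes land inside the acceptance region.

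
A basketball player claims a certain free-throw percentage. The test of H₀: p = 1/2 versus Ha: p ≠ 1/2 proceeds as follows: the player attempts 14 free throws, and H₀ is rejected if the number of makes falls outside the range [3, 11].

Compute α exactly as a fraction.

Under H₀, X ~ Binomial(14, 1/2); α is the probability of landing in either tail, P(X ≤ 2) + P(X ≥ 12).
By symmetry, α = 2·P(X ≤ 2) = 2·(1 + 14 + 91)/16384 = 212/16384 = 53/4096.

53/4096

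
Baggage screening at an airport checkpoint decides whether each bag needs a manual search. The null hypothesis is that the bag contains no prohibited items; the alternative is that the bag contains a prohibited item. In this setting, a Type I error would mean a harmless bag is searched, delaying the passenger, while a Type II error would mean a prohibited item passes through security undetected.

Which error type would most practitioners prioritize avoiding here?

The Type II consequence (a prohibited item passes through security undetected) is more severe than the Type I consequence (a harmless bag is searched, delaying the passenger).

Type II error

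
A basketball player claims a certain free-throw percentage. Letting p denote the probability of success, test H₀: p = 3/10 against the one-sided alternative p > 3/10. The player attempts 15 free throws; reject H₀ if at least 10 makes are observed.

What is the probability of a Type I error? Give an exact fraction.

913130252109/250000000000000

The Type I error probability is α = P(S ≥ 10) computed under H₀, where S ~ Binomial(15, 3/10).
Adding the binomial terms for j = 10 through 15 with p = 3/10 yields 913130252109/250000000000000.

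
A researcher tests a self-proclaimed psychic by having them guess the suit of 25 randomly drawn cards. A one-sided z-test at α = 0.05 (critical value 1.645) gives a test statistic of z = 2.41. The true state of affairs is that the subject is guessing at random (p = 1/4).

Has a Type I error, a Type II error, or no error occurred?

Type I error

The conventional null hypothesis is that the subject is guessing at random (p = 1/4).
Since z = 2.41 > z* = 1.645, H₀ is rejected.
H₀ is true (actually the subject is guessing at random (p = 1/4)).
Rejecting a true H₀ is a Type I error.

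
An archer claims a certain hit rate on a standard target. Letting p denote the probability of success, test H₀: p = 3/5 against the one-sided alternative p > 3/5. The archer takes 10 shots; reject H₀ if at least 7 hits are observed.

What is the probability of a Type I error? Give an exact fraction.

The Type I error probability is α = P(K ≥ 7) computed under H₀, where K ~ Binomial(10, 3/5).
Summing C(10,j)(3/5)^j(2/5)^{10−j} for j = 7,…,10 gives 3733209/9765625.

3733209/9765625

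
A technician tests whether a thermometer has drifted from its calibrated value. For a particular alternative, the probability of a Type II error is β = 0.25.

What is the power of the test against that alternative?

0.75

Power = 1 − β = 1 − 0.25 = 0.75.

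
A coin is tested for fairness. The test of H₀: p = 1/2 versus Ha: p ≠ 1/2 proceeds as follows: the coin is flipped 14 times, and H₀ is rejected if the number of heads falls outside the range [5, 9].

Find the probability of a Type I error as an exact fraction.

1471/8192

α = P(S ≤ 4 or S ≥ 10 | p = 1/2), S ~ Binomial(14, 1/2).
By symmetry, α = 2·P(S ≤ 4) = 2·(1 + 14 + 91 + 364 + 1001)/16384 = 2942/16384 = 1471/8192.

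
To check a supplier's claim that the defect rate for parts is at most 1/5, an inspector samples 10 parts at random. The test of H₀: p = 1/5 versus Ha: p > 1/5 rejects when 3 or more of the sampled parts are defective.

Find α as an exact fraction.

The significance level is the probability, assuming p = 1/5, of seeing 3 or more defectives in 10 draws.
α = 1 − P(S ≤ 2) = 1 − 6619136/9765625 = 3146489/9765625.

3146489/9765625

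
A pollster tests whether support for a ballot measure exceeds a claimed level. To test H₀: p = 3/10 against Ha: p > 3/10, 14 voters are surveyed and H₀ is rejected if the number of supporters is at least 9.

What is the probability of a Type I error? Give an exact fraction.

α = P(reject H₀ | H₀ true) = P(Y ≥ 9 | p = 3/10), with Y ~ Binomial(14, 3/10).
Summing C(14,j)(3/10)^j(7/10)^{14−j} for j = 9,…,14 gives 828852291297/100000000000000.

828852291297/100000000000000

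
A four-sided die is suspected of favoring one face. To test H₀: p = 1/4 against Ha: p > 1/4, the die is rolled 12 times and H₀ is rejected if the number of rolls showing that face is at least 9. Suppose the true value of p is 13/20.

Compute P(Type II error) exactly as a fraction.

Under the alternative p = 13/20, K ~ Binomial(12, 13/20); β is the probability the test does not reject, P(K < 9).
Equivalently, β = 1 − P(K ≥ 9) = 535222111290433/819200000000000.

535222111290433/819200000000000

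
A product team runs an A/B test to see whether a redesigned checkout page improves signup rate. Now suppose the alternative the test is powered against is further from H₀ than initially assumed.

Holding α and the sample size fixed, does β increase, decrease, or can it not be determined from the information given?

It decreases.

The further the true parameter sits from the null value, the more of the Ha sampling distribution falls in the rejection region.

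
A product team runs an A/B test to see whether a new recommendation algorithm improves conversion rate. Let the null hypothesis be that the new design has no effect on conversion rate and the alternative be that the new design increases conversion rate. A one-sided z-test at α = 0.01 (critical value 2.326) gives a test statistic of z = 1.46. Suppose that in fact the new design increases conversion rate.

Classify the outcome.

Type II error

Since z = 1.46 ≤ z* = 2.326, H₀ is not rejected.
H₀ is false (actually the new design increases conversion rate).
Failing to reject a false H₀ is a Type II error.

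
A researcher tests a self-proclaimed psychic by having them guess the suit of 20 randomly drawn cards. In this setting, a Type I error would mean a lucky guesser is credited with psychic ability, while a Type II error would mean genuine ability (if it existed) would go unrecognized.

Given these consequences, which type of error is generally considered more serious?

The Type I consequence (a lucky guesser is credited with psychic ability) is more severe than the Type II consequence (genuine ability (if it existed) would go unrecognized).

Type I error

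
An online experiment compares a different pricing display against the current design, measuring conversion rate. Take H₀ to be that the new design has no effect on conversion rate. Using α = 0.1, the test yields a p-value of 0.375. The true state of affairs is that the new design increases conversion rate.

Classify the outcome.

Type II error

Since p = 0.375 ≥ α = 0.1, H₀ is not rejected.
H₀ is false (actually the new design increases conversion rate).
Failing to reject a false H₀ is a Type II error.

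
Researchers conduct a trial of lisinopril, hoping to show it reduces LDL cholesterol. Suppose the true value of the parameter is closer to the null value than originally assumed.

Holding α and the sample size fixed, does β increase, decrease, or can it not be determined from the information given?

A smaller true effect puts the Ha sampling distribution closer to H₀, so more of it falls in the non-rejection region.

It increases.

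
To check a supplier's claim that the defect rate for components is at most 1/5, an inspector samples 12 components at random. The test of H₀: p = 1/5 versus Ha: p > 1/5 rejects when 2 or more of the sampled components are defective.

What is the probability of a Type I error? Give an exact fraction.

The significance level is the probability, assuming p = 1/5, of seeing 2 or more defectives in 12 draws.
α = 1 − P(K ≤ 1) = 1 − 67108864/244140625 = 177031761/244140625.

177031761/244140625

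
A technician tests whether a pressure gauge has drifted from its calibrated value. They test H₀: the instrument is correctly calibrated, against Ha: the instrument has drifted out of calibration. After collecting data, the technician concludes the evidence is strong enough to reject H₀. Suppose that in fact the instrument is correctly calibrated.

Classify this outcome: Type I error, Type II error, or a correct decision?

H₀ was rejected, but H₀ is actually true.
Rejecting a true null hypothesis is a Type I error (false positive).

Type I error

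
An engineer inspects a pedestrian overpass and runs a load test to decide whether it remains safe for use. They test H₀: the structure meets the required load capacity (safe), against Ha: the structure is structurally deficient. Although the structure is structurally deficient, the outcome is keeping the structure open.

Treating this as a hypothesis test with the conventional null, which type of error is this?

'Keeping the structure open' corresponds to failing to reject H₀.
H₀ was not rejected but H₀ is false — a Type II error (false negative).

Type II error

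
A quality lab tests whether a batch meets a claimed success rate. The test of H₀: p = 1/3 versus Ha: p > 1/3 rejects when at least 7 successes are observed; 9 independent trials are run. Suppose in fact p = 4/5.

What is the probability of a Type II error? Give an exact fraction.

Under the alternative p = 4/5, S ~ Binomial(9, 4/5); β is the probability the test does not reject, P(S < 7).
Summing C(9,j)·(4/5)^j·(1/5)^{9-j} for j = 0..6 gives 511333/1953125.

511333/1953125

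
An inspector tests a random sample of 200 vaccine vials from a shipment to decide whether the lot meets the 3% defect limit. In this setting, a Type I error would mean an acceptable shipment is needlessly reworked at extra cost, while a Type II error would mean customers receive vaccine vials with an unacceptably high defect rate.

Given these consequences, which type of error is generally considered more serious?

The Type II consequence (customers receive vaccine vials with an unacceptably high defect rate) is more severe than the Type I consequence (an acceptable shipment is needlessly reworked at extra cost).

Type II error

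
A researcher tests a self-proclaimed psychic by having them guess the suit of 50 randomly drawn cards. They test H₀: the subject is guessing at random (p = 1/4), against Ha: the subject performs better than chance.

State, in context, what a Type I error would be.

A Type I error would mean concluding that the subject performs better than chance when in fact the subject is guessing at random (p = 1/4).

A Type I error is rejecting H₀ when H₀ is true.
Here that means concluding the subject has some ability beyond chance when actually the subject is guessing at random (p = 1/4).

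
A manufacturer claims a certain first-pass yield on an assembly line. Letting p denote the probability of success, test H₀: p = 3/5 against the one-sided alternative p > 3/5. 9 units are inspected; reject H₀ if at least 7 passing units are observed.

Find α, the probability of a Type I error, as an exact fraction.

Under H₀, S ~ Binomial(9, 3/5), and α = P(S ≥ 7).
Summing C(9,j)(3/5)^j(2/5)^{9−j} for j = 7,…,9 gives 452709/1953125.

452709/1953125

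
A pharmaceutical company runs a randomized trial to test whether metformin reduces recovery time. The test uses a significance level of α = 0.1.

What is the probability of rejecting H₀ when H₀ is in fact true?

0.1

The significance level α is, by definition, the probability of a Type I error — P(reject H₀ | H₀ true).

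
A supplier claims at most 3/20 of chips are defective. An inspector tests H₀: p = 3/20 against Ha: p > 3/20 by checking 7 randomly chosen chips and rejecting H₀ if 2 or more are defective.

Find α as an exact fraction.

α = P(reject H₀ | H₀ true) = P(Y ≥ 2 | p = 3/20), Y ~ Binomial(7, 3/20).
Computing the lower-tail complement: 1 − 458613811/640000000 = 181386189/640000000.

181386189/640000000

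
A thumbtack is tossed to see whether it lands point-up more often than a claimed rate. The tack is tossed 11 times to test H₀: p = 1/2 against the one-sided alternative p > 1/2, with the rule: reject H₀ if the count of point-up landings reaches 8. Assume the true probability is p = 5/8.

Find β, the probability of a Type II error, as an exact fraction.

688976199/1073741824

A Type II error is failing to reject when Ha holds: with p = 5/8, β = P(Y ≤ 7).
Equivalently, β = 1 − P(Y ≥ 8) = 688976199/1073741824.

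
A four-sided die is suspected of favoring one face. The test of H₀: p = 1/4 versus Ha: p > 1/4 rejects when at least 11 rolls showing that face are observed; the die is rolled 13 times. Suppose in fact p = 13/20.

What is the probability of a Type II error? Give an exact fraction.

36323681060626281/40960000000000000

β = P(fail to reject H₀ | Ha true) = P(Y ≤ 10 | p = 13/20), Y ~ Binomial(13, 13/20).
Summing C(13,j)·(13/20)^j·(7/20)^{13-j} for j = 0..10 gives 36323681060626281/40960000000000000.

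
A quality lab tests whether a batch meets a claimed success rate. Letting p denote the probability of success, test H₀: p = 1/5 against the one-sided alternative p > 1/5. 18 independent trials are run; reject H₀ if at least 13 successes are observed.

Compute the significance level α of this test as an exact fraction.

9611737/3814697265625

The Type I error probability is α = P(Y ≥ 13) computed under H₀, where Y ~ Binomial(18, 1/5).
Adding the binomial terms for j = 13 through 18 with p = 1/5 yields 9611737/3814697265625.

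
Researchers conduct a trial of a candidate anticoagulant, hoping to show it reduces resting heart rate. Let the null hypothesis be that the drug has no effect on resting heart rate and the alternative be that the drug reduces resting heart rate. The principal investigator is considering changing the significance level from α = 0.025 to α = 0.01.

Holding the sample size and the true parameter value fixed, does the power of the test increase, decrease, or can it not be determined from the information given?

Tightening α shrinks the rejection region. When Ha holds, fewer sample outcomes clear the stricter threshold, so more fall in the acceptance region.
Since power = 1 − β and β increases, power decreases.

It decreases.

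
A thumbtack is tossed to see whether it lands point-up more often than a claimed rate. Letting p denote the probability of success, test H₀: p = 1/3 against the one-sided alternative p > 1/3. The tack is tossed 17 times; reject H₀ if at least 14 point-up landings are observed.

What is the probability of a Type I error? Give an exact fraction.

6019/129140163

α = P(reject H₀ | H₀ true) = P(Y ≥ 14 | p = 1/3), with Y ~ Binomial(17, 1/3).
Summing C(17,j)(1/3)^j(2/3)^{17−j} for j = 14,…,17 gives 6019/129140163.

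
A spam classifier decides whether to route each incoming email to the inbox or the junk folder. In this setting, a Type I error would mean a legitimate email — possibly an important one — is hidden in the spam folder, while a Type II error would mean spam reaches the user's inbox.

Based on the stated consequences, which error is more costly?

The Type I consequence (a legitimate email — possibly an important one — is hidden in the spam folder) is more severe than the Type II consequence (spam reaches the user's inbox).

Type I error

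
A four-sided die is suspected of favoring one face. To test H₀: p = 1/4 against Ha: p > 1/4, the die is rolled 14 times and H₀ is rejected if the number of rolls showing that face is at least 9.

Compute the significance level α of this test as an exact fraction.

578257/268435456

Under H₀, X ~ Binomial(14, 1/4), and α = P(X ≥ 9).
P(X ≥ 9) = Σ_{j=9}^{14} C(14,j)·(1/4)^j·(3/4)^{14-j} = 578257/268435456.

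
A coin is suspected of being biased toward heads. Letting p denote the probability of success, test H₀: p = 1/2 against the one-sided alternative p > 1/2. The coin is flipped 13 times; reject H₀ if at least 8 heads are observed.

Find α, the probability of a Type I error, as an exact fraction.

595/2048

Under H₀, Y ~ Binomial(13, 1/2), and α = P(Y ≥ 8).
P(Y ≥ 8) = [C(13,8) + C(13,9) + C(13,10) + C(13,11) + C(13,12) + C(13,13)] / 2^13 = (1287 + 715 + 286 + 78 + 13 + 1) / 8192 = 2380/8192 = 595/2048.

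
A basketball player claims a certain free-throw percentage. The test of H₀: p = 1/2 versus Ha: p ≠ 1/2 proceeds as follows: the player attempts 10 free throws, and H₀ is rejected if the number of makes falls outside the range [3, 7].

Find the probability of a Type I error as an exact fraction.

Under H₀, K ~ Binomial(10, 1/2); α is the probability of landing in either tail, P(K ≤ 2) + P(K ≥ 8).
Each tail has probability (1 + 10 + 45)/1024; doubling gives α = 112/1024 = 7/64.

7/64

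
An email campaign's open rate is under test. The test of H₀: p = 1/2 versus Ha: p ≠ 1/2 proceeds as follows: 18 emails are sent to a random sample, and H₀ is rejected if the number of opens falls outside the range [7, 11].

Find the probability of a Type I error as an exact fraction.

7795/32768

The significance level is the null-hypothesis probability of the rejection region {≤6} ∪ {≥12}.
The two tails are symmetric, so α = 2·(1 + 18 + 153 + 816 + 3060 + 8568 + 18564)/2^18 = 62360/262144 = 7795/32768.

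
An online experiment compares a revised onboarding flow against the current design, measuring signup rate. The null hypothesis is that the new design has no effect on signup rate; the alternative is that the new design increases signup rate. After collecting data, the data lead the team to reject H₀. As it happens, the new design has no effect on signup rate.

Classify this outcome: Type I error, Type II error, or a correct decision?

H₀ was rejected, but H₀ is actually true.
Rejecting a true null hypothesis is a Type I error (false positive).

Type I error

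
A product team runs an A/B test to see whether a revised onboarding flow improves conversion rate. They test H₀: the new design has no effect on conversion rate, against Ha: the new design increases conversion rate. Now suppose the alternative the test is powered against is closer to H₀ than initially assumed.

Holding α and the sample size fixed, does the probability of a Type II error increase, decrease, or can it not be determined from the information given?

It increases.

A smaller departure from H₀ means the test statistic under Ha is distributed closer to where it would be under H₀; rejection becomes less likely.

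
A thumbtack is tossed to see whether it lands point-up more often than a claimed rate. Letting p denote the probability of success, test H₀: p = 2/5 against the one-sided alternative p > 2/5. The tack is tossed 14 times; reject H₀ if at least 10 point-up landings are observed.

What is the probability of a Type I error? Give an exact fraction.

α = P(reject H₀ | H₀ true) = P(Y ≥ 10 | p = 2/5), with Y ~ Binomial(14, 2/5).
Summing C(14,j)(2/5)^j(3/5)^{14−j} for j = 10,…,14 gives 21373952/1220703125.

21373952/1220703125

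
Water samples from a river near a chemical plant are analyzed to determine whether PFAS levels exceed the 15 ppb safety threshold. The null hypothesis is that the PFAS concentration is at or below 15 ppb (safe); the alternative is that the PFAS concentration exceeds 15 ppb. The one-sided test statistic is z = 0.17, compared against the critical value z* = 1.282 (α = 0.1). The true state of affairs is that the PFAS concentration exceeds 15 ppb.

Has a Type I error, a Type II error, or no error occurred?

Since z = 0.17 ≤ z* = 1.282, H₀ is not rejected.
H₀ is false (actually the PFAS concentration exceeds 15 ppb).
Failing to reject a false H₀ is a Type II error.

Type II error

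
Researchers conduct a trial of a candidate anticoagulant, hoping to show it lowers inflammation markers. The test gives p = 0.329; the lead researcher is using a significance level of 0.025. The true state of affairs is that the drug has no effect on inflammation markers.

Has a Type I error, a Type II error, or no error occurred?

The conventional null hypothesis is that the drug has no effect on inflammation markers.
Since p = 0.329 ≥ α = 0.025, H₀ is not rejected.
H₀ is true (actually the drug has no effect on inflammation markers).
The decision matches the true state — no error.

No error (correct decision).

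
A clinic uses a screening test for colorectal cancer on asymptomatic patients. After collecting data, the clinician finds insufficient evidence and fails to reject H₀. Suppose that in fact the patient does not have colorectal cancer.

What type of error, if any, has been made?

Neither — the decision is correct.

The conventional null hypothesis here is that the patient does not have colorectal cancer.
The test retained a true H₀ — the decision matches the true state.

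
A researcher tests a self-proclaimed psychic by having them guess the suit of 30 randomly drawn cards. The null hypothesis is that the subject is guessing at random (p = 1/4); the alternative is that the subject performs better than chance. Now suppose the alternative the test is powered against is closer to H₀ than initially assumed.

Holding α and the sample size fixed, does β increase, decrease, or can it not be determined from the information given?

It increases.

A smaller departure from H₀ means the test statistic under Ha is distributed closer to where it would be under H₀; rejection becomes less likely.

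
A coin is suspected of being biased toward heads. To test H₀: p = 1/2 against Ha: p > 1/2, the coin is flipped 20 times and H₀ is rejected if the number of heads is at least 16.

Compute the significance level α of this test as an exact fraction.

The Type I error probability is α = P(Y ≥ 16) computed under H₀, where Y ~ Binomial(20, 1/2).
Summing the upper tail: (4845 + 1140 + 190 + 20 + 1) / 2^20 = 6196/1048576 = 1549/262144.

1549/262144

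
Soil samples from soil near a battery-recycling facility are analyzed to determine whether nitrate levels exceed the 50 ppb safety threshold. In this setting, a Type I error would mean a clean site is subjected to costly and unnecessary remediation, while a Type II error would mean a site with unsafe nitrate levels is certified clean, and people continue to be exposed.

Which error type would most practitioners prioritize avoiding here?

Type II error

The Type II consequence (a site with unsafe nitrate levels is certified clean, and people continue to be exposed) is more severe than the Type I consequence (a clean site is subjected to costly and unnecessary remediation).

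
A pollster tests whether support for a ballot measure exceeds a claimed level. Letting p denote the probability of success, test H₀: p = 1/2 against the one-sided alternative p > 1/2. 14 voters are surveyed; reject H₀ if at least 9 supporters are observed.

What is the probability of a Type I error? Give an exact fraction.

α = P(reject H₀ | H₀ true) = P(Y ≥ 9 | p = 1/2), with Y ~ Binomial(14, 1/2).
Summing the upper tail: (2002 + 1001 + 364 + 91 + 14 + 1) / 2^14 = 3473/16384.

3473/16384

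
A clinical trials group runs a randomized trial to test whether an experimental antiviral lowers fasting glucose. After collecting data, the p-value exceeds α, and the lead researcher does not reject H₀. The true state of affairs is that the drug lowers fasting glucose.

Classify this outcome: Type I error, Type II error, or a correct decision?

The conventional null hypothesis here is that the drug has no effect on fasting glucose.
H₀ was not rejected, but H₀ is actually false.
Failing to reject a false null hypothesis is a Type II error (false negative).

Type II error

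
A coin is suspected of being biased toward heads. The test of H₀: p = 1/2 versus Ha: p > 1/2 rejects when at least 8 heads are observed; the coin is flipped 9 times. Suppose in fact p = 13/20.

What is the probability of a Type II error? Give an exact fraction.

112501116301/128000000000

β = P(fail to reject H₀ | Ha true) = P(K ≤ 7 | p = 13/20), K ~ Binomial(9, 13/20).
Summing C(9,j)·(13/20)^j·(7/20)^{9-j} for j = 0..7 gives 112501116301/128000000000.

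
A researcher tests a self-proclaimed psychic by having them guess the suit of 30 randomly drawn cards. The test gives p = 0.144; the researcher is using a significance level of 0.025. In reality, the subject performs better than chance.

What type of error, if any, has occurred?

Type II error

The conventional null hypothesis is that the subject is guessing at random (p = 1/4).
Since p = 0.144 ≥ α = 0.025, H₀ is not rejected.
H₀ is false (actually the subject performs better than chance).
Failing to reject a false H₀ is a Type II error.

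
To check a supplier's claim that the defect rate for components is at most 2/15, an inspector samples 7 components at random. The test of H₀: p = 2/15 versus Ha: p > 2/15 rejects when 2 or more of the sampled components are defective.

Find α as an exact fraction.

Under H₀, S ~ Binomial(7, 2/15); the Type I error rate is P(S ≥ 2).
Computing the lower-tail complement: 1 − 4826809/6328125 = 1501316/6328125.

1501316/6328125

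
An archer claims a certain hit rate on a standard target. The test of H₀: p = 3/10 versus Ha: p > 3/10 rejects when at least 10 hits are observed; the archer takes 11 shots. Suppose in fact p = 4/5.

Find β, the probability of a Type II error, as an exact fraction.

Under the alternative p = 4/5, K ~ Binomial(11, 4/5); β is the probability the test does not reject, P(K < 10).
Adding the binomial probabilities P(K=0)+…+P(K=9) at p = 4/5 gives 6619897/9765625.

6619897/9765625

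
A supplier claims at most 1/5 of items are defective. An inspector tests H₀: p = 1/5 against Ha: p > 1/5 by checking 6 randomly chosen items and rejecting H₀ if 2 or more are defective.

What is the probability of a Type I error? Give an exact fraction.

α = P(reject H₀ | H₀ true) = P(K ≥ 2 | p = 1/5), K ~ Binomial(6, 1/5).
Computing the lower-tail complement: 1 − 2048/3125 = 1077/3125.

1077/3125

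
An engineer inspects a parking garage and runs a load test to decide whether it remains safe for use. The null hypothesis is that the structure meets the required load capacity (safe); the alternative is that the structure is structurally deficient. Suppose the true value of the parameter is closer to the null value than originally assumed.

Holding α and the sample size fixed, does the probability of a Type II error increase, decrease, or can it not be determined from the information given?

It increases.

A smaller departure from H₀ means the test statistic under Ha is distributed closer to where it would be under H₀; rejection becomes less likely.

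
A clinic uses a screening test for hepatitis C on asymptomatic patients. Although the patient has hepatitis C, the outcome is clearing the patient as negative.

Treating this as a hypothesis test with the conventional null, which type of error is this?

Type II error

The null hypothesis here is that the patient does not have hepatitis C.
'Clearing the patient as negative' corresponds to failing to reject H₀.
H₀ was not rejected but H₀ is false — a Type II error (false negative).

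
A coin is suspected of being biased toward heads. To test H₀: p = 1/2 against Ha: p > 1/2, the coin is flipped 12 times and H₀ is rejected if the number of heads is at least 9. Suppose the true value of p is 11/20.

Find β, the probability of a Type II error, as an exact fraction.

Under the alternative p = 11/20, X ~ Binomial(12, 11/20); β is the probability the test does not reject, P(X < 9).
Summing C(12,j)·(11/20)^j·(9/20)^{12-j} for j = 0..8 gives 709043757719553/819200000000000.

709043757719553/819200000000000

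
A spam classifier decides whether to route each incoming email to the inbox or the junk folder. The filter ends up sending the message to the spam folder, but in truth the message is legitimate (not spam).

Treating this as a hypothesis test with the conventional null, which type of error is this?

Type I error

The null hypothesis here is that the message is legitimate (not spam).
'Sending the message to the spam folder' corresponds to rejecting H₀.
H₀ was rejected but H₀ is true — a Type I error (false positive).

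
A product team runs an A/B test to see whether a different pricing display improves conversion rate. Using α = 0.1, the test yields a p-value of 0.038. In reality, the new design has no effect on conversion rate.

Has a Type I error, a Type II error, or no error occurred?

The conventional null hypothesis is that the new design has no effect on conversion rate.
Since p = 0.038 < α = 0.1, H₀ is rejected.
H₀ is true (actually the new design has no effect on conversion rate).
Rejecting a true H₀ is a Type I error.

Type I error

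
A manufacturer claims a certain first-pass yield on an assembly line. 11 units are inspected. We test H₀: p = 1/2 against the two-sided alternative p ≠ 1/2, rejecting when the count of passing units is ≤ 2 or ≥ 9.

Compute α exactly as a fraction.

67/1024

The significance level is the null-hypothesis probability of the rejection region {≤2} ∪ {≥9}.
The two tails are symmetric, so α = 2·(1 + 11 + 55)/2^11 = 134/2048 = 67/1024.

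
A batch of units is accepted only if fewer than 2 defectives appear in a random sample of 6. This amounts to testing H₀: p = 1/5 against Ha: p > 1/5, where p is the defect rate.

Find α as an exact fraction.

Under H₀, K ~ Binomial(6, 1/5); the Type I error rate is P(K ≥ 2).
Via the complement, α = 1 − Σ_{j=0}^{1} C(6,j)(1/5)^j(4/5)^{6-j} = 1077/3125.

1077/3125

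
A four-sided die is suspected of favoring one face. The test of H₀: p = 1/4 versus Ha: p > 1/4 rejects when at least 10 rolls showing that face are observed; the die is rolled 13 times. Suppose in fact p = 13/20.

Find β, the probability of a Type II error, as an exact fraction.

739046497348117/1024000000000000

Under the alternative p = 13/20, S ~ Binomial(13, 13/20); β is the probability the test does not reject, P(S < 10).
Equivalently, β = 1 − P(S ≥ 10) = 739046497348117/1024000000000000.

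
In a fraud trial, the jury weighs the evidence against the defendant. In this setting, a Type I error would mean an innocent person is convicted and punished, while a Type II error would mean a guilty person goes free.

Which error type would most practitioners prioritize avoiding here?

Type I error

The Type I consequence (an innocent person is convicted and punished) is more severe than the Type II consequence (a guilty person goes free).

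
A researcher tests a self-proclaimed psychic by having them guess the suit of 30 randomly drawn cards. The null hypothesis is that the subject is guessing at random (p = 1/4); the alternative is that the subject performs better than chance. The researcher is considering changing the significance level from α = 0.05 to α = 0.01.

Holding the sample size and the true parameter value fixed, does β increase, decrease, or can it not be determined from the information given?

Lowering α raises the bar for rejection; under Ha, the test now fails to reject on outcomes it previously would have rejected.

It increases.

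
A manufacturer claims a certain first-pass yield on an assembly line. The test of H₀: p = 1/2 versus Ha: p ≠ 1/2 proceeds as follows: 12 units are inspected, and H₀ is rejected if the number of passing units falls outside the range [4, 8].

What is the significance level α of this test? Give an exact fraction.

299/2048

The significance level is the null-hypothesis probability of the rejection region {≤3} ∪ {≥9}.
By symmetry, α = 2·P(S ≤ 3) = 2·(1 + 12 + 66 + 220)/4096 = 598/4096 = 299/2048.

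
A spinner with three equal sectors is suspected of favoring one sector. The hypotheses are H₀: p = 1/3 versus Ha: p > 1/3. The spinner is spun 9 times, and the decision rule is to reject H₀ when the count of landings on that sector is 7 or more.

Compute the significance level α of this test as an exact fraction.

163/19683

The Type I error probability is α = P(Y ≥ 7) computed under H₀, where Y ~ Binomial(9, 1/3).
P(Y ≥ 7) = Σ_{j=7}^{9} C(9,j)·(1/3)^j·(2/3)^{9-j} = 163/19683.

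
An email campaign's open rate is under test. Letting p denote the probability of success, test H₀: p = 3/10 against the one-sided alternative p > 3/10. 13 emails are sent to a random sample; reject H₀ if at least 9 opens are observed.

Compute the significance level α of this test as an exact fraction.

8061940287/2000000000000

α = P(reject H₀ | H₀ true) = P(Y ≥ 9 | p = 3/10), with Y ~ Binomial(13, 3/10).
Summing C(13,j)(3/10)^j(7/10)^{13−j} for j = 9,…,13 gives 8061940287/2000000000000.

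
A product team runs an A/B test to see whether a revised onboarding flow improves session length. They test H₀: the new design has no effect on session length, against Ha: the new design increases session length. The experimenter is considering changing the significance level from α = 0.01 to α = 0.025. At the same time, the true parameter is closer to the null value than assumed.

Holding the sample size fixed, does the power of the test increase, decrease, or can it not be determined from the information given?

The first change alone would make β decrease; the second alone would make β increase. Which effect dominates depends on the magnitudes, which are not given.
Since power = 1 − β, the effect on power is likewise indeterminate.

Cannot be determined from the information given.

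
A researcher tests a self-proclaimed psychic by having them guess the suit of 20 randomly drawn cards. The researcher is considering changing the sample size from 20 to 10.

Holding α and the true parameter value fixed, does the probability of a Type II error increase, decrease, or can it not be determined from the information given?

It increases.

A smaller sample increases the standard error, so the sampling distributions under H₀ and Ha overlap more.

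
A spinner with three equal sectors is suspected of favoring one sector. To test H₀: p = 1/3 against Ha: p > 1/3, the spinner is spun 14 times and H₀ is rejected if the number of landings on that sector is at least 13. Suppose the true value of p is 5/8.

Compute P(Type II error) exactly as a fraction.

β = P(fail to reject H₀ | Ha true) = P(X ≤ 12 | p = 5/8), X ~ Binomial(14, 5/8).
Adding the binomial probabilities P(X=0)+…+P(X=12) at p = 5/8 gives 4340673464229/4398046511104.

4340673464229/4398046511104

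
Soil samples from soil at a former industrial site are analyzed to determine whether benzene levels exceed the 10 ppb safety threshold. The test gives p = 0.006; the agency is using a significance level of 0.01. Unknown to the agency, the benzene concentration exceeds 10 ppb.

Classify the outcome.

The conventional null hypothesis is that the benzene concentration is at or below 10 ppb (safe).
Since p = 0.006 < α = 0.01, H₀ is rejected.
H₀ is false (actually the benzene concentration exceeds 10 ppb).
The decision matches the true state — no error.

Neither — the decision is correct.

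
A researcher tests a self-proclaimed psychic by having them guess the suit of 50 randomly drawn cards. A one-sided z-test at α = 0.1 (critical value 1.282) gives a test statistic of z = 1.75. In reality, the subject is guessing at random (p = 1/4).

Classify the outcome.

Type I error

The conventional null hypothesis is that the subject is guessing at random (p = 1/4).
Since z = 1.75 > z* = 1.282, H₀ is rejected.
H₀ is true (actually the subject is guessing at random (p = 1/4)).
Rejecting a true H₀ is a Type I error.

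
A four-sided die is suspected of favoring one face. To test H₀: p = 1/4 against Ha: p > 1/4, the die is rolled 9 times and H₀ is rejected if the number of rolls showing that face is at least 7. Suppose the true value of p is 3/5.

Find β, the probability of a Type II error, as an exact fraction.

1500416/1953125

Under the alternative p = 3/5, Y ~ Binomial(9, 3/5); β is the probability the test does not reject, P(Y < 7).
Adding the binomial probabilities P(Y=0)+…+P(Y=6) at p = 3/5 gives 1500416/1953125.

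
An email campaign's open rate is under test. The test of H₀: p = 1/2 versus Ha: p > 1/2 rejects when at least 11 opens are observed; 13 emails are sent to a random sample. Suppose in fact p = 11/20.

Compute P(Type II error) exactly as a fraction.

39857841016429707/40960000000000000

A Type II error is failing to reject when Ha holds: with p = 11/20, β = P(Y ≤ 10).
Equivalently, β = 1 − P(Y ≥ 11) = 39857841016429707/40960000000000000.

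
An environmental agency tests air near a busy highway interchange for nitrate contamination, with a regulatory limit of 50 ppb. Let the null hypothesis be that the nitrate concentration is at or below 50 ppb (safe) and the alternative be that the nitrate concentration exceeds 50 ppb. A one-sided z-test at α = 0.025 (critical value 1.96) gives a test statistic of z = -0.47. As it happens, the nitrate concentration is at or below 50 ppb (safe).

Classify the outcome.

No error (correct decision).

Since z = -0.47 ≤ z* = 1.96, H₀ is not rejected.
H₀ is true (actually the nitrate concentration is at or below 50 ppb (safe)).
The decision matches the true state — no error.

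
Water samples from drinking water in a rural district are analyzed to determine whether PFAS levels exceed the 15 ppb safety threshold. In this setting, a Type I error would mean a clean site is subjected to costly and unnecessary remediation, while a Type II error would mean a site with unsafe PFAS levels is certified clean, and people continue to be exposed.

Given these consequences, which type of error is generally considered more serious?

Type II error

The Type II consequence (a site with unsafe PFAS levels is certified clean, and people continue to be exposed) is more severe than the Type I consequence (a clean site is subjected to costly and unnecessary remediation).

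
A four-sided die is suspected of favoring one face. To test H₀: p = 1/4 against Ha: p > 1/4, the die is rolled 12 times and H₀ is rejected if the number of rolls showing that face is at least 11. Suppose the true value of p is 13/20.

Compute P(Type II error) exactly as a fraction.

β = P(fail to reject H₀ | Ha true) = P(Y ≤ 10 | p = 13/20), Y ~ Binomial(12, 13/20).
Adding the binomial probabilities P(Y=0)+…+P(Y=10) at p = 13/20 gives 3922160441778411/4096000000000000.

3922160441778411/4096000000000000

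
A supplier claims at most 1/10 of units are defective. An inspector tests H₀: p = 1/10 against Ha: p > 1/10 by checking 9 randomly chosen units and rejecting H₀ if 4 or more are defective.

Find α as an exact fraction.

The significance level is the probability, assuming p = 1/10, of seeing 4 or more defectives in 9 draws.
Via the complement, α = 1 − Σ_{j=0}^{3} C(9,j)(1/10)^j(9/10)^{9-j} = 4165547/500000000.

4165547/500000000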